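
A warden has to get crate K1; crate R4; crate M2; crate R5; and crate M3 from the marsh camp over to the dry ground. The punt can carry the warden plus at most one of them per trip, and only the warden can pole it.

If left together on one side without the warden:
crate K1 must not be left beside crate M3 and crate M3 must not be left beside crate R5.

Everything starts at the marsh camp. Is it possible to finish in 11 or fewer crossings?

Yes — this plan uses 11 crossings (≤ 11):
1. Warden goes to the dry ground with crate M3.  [the marsh camp: crate K1, crate M2, crate R4, crate R5 | the dry ground: crate M3]
2. Warden goes back to the marsh camp alone.  [the marsh camp: crate K1, crate M2, crate R4, crate R5 | the dry ground: crate M3]
3. Warden goes to the dry ground with crate K1.  [the marsh camp: crate M2, crate R4, crate R5 | the dry ground: crate K1, crate M3]
4. Warden goes back to the marsh camp with crate M3.  [the marsh camp: crate M2, crate M3, crate R4, crate R5 | the dry ground: crate K1]
5. Warden goes to the dry ground with crate R5.  [the marsh camp: crate M2, crate M3, crate R4 | the dry ground: crate K1, crate R5]
6. Warden goes back to the marsh camp alone.  [the marsh camp: crate M2, crate M3, crate R4 | the dry ground: crate K1, crate R5]
7. Warden goes to the dry ground with crate R4.  [the marsh camp: crate M2, crate M3 | the dry ground: crate K1, crate R4, crate R5]
8. Warden goes back to the marsh camp alone.  [the marsh camp: crate M2, crate M3 | the dry ground: crate K1, crate R4, crate R5]
9. Warden goes to the dry ground with crate M2.  [the marsh camp: crate M3 | the dry ground: crate K1, crate M2, crate R4, crate R5]
10. Warden goes back to the marsh camp alone.  [the marsh camp: crate M3 | the dry ground: crate K1, crate M2, crate R4, crate R5]
11. Warden goes to the dry ground with crate M3.  [the marsh camp: — | the dry ground: crate K1, crate M2, crate M3, crate R4, crate R5]

Yes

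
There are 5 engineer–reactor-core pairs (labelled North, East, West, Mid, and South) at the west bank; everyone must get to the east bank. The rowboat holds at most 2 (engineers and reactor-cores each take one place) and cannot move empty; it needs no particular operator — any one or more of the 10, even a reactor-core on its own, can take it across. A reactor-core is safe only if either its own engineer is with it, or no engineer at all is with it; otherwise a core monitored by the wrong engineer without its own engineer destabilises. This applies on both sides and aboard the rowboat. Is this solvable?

Following every safe sequence of crossings from the start, the most of the 10 that can be at the east bank as the rowboat arrives there on crossings 1, 3, 5, 7 is 2, 3, 4, 5 respectively; the best ever achieved is 5 of 10.
From crossing 9 on, no configuration arises that was not already reachable earlier: only 82 distinct safe configurations (who is on which side, and where the rowboat is) can ever be reached, none of them has everyone across, and every continuation just revisits them. So no valid plan exists.

No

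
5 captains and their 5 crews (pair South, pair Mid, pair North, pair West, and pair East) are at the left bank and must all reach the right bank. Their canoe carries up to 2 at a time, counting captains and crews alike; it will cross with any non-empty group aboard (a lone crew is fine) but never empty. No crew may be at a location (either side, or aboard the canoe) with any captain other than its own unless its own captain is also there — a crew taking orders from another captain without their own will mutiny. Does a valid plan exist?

Following every safe sequence of crossings from the start, the most of the 10 that can be at the right bank as the canoe arrives there on crossings 1, 3, 5, 7 is 2, 3, 4, 5 respectively; the best ever achieved is 5 of 10.
From crossing 9 on, no configuration arises that was not already reachable earlier: only 82 distinct safe configurations (who is on which side, and where the canoe is) can ever be reached, none of them has everyone across, and every continuation just revisits them. So no valid plan exists.

No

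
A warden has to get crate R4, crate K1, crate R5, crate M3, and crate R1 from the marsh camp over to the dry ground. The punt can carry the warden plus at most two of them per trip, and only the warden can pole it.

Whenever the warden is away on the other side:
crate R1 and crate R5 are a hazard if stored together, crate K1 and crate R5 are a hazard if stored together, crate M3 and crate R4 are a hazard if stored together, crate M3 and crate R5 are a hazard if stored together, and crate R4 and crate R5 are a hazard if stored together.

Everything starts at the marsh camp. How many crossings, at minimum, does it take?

Counting alone: the warden can take at most 2 across per trip to the dry ground, so moving all 5 needs at least 3 loaded trips out, with a return between consecutive ones — at least 5 crossings.
The safety rule pushes this higher. Following every safe sequence of crossings, the most of the 5 that can be at the dry ground as the punt arrives there on crossing 5 is 4 — never all 5.
So no plan with fewer than 7 crossings exists, and this one achieves 7:
1. Warden goes to the dry ground with crate R4 and crate R5.
2. Warden goes back to the marsh camp with crate R4.
3. Warden goes to the dry ground with crate K1 and crate R4.
4. Warden goes back to the marsh camp with crate R5.
5. Warden goes to the dry ground with crate R1 and crate R5.
6. Warden goes back to the marsh camp with crate R5.
7. Warden goes to the dry ground with crate M3 and crate R5.

7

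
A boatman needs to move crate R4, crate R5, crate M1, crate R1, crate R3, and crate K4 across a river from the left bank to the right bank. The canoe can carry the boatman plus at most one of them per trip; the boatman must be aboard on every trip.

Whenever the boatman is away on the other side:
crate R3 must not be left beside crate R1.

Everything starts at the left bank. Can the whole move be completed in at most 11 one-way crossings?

Yes — this plan uses 11 crossings (≤ 11):
1. Boatman goes to the right bank with crate R1.  [the left bank: crate K4, crate M1, crate R3, crate R4, crate R5 | the right bank: crate R1]
2. Boatman goes back to the left bank alone.  [the left bank: crate K4, crate M1, crate R3, crate R4, crate R5 | the right bank: crate R1]
3. Boatman goes to the right bank with crate R4.  [the left bank: crate K4, crate M1, crate R3, crate R5 | the right bank: crate R1, crate R4]
4. Boatman goes back to the left bank alone.  [the left bank: crate K4, crate M1, crate R3, crate R5 | the right bank: crate R1, crate R4]
5. Boatman goes to the right bank with crate R5.  [the left bank: crate K4, crate M1, crate R3 | the right bank: crate R1, crate R4, crate R5]
6. Boatman goes back to the left bank alone.  [the left bank: crate K4, crate M1, crate R3 | the right bank: crate R1, crate R4, crate R5]
7. Boatman goes to the right bank with crate M1.  [the left bank: crate K4, crate R3 | the right bank: crate M1, crate R1, crate R4, crate R5]
8. Boatman goes back to the left bank alone.  [the left bank: crate K4, crate R3 | the right bank: crate M1, crate R1, crate R4, crate R5]
9. Boatman goes to the right bank with crate K4.  [the left bank: crate R3 | the right bank: crate K4, crate M1, crate R1, crate R4, crate R5]
10. Boatman goes back to the left bank alone.  [the left bank: crate R3 | the right bank: crate K4, crate M1, crate R1, crate R4, crate R5]
11. Boatman goes to the right bank with crate R3.  [the left bank: — | the right bank: crate K4, crate M1, crate R1, crate R3, crate R4, crate R5]

Yes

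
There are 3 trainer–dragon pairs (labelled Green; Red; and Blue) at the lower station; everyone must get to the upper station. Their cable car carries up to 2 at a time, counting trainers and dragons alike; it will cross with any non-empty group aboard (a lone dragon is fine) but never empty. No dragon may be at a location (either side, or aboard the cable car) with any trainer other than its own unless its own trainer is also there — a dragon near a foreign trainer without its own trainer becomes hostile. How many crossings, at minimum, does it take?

Counting alone: each trip to the upper station takes at most 2 across and each return brings at least 1 back, so after t trips out (and t−1 returns) at most 2t − (t−1) of the 6 are across; that first reaches 6 at t = 5, so at least 9 crossings are needed.
The safety rule pushes this higher. Following every safe sequence of crossings, the most of the 6 that can be at the upper station as the cable car arrives there on crossing 9 is 5 — never all 6.
So no plan with fewer than 11 crossings exists, and this one achieves 11:
1. dragon Green and trainer Green cross → the upper station.
2. trainer Green crosses ← the lower station.
3. dragon Blue and dragon Red cross → the upper station.
4. dragon Green crosses ← the lower station.
5. trainer Blue and trainer Red cross → the upper station.
6. dragon Red and trainer Red cross ← the lower station.
7. trainer Green and trainer Red cross → the upper station.
8. dragon Blue crosses ← the lower station.
9. dragon Green and dragon Red cross → the upper station.
10. trainer Blue crosses ← the lower station.
11. dragon Blue and trainer Blue cross → the upper station.

11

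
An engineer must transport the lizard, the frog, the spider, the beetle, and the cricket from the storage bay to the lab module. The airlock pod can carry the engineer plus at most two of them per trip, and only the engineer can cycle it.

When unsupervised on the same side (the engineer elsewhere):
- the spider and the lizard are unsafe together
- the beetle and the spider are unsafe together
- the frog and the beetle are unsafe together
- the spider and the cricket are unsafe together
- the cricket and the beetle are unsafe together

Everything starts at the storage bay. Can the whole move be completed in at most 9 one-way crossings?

Yes — this plan uses 7 crossings (≤ 9):
1. Engineer goes to the lab module with the beetle and the spider.
2. Engineer goes back to the storage bay with the spider.
3. Engineer goes to the lab module with the lizard and the spider.
4. Engineer goes back to the storage bay with the spider.
5. Engineer goes to the lab module with the cricket and the frog.
6. Engineer goes back to the storage bay with the beetle.
7. Engineer goes to the lab module with the beetle and the spider.

Yes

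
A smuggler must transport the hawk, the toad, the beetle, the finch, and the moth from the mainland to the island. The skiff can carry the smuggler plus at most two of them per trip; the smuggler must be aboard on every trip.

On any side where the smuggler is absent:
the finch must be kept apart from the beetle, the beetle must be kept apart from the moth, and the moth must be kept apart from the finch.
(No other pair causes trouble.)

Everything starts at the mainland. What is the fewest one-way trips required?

7

Counting alone: the smuggler can take at most 2 across per trip to the island, so moving all 5 needs at least 3 loaded trips out, with a return between consecutive ones — at least 5 crossings.
The safety rule pushes this higher. Following every safe sequence of crossings, the most of the 5 that can be at the island as the skiff arrives there on crossing 5 is 4 — never all 5.
So no plan with fewer than 7 crossings exists, and this one achieves 7:
1. Smuggler goes to the island with the beetle and the finch.
2. Smuggler goes back to the mainland with the beetle.
3. Smuggler goes to the island with the beetle and the hawk.
4. Smuggler goes back to the mainland with the beetle.
5. Smuggler goes to the island with the beetle and the toad.
6. Smuggler goes back to the mainland with the beetle.
7. Smuggler goes to the island with the beetle and the moth.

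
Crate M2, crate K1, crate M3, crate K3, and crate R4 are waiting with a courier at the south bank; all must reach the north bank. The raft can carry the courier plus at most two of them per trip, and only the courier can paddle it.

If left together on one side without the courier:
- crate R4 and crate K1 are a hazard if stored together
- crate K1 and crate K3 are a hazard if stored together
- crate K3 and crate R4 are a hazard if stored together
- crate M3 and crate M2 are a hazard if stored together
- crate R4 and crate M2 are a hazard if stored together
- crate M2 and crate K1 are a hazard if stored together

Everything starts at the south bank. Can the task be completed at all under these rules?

Whatever the first load, the items left behind include a forbidden pair without the courier. No opening move is safe, so no plan exists.

No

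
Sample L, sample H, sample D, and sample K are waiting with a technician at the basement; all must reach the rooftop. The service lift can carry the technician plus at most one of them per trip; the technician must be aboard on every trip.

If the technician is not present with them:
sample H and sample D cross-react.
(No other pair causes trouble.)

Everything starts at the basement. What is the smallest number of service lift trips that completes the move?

Counting alone: the technician can take at most 1 across per trip to the rooftop, so moving all 4 needs at least 4 loaded trips out, with a return between consecutive ones — at least 7 crossings.
The plan below uses exactly 7 crossings, so it is optimal:
1. Technician goes to the rooftop with sample H.
2. Technician goes back to the basement alone.
3. Technician goes to the rooftop with sample L.
4. Technician goes back to the basement alone.
5. Technician goes to the rooftop with sample K.
6. Technician goes back to the basement alone.
7. Technician goes to the rooftop with sample D.

7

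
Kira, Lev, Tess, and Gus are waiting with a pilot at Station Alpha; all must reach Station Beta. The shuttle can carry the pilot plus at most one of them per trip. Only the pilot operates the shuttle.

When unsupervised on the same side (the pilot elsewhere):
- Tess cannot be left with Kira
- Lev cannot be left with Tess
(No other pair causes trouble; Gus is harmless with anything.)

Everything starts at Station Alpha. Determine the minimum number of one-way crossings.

9

Counting alone: the pilot can take at most 1 across per trip to Station Beta, so moving all 4 needs at least 4 loaded trips out, with a return between consecutive ones — at least 7 crossings.
The safety rule pushes this higher. Following every safe sequence of crossings, the most of the 4 that can be at Station Beta as the shuttle arrives there on crossing 7 is 3 — never all 4.
So no plan with fewer than 9 crossings exists, and this one achieves 9:
1. Pilot goes to Station Beta with Tess.
2. Pilot goes back to Station Alpha alone.
3. Pilot goes to Station Beta with Kira.
4. Pilot goes back to Station Alpha with Tess.
5. Pilot goes to Station Beta with Lev.
6. Pilot goes back to Station Alpha alone.
7. Pilot goes to Station Beta with Gus.
8. Pilot goes back to Station Alpha alone.
9. Pilot goes to Station Beta with Tess.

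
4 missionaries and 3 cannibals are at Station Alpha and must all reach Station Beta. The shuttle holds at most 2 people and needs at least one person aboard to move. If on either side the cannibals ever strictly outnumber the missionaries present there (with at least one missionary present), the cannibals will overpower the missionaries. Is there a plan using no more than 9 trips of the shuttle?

Counting alone: each trip to Station Beta takes at most 2 across and each return brings at least 1 back, so after t trips out (and t−1 returns) at most 2t − (t−1) of the 7 are across; that first reaches 7 at t = 6, so at least 11 crossings are needed.
Since 9 < 11, 9 crossings cannot be enough. (The shortest complete plan in fact takes 11:)
1. 2 cannibals → Station Beta.  (Station Alpha: 4M 1C; Station Beta: 0M 2C)
2. 1 cannibal ← Station Alpha.  (Station Alpha: 4M 2C; Station Beta: 0M 1C)
3. 2 cannibals → Station Beta.  (Station Alpha: 4M 0C; Station Beta: 0M 3C)
4. 1 cannibal ← Station Alpha.  (Station Alpha: 4M 1C; Station Beta: 0M 2C)
5. 2 missionaries → Station Beta.  (Station Alpha: 2M 1C; Station Beta: 2M 2C)
6. 1 cannibal ← Station Alpha.  (Station Alpha: 2M 2C; Station Beta: 2M 1C)
7. 1 missionary and 1 cannibal → Station Beta.  (Station Alpha: 1M 1C; Station Beta: 3M 2C)
8. 1 missionary ← Station Alpha.  (Station Alpha: 2M 1C; Station Beta: 2M 2C)
9. 1 missionary and 1 cannibal → Station Beta.  (Station Alpha: 1M 0C; Station Beta: 3M 3C)
10. 1 cannibal ← Station Alpha.  (Station Alpha: 1M 1C; Station Beta: 3M 2C)
11. 1 missionary and 1 cannibal → Station Beta.  (Station Alpha: 0M 0C; Station Beta: 4M 3C)

No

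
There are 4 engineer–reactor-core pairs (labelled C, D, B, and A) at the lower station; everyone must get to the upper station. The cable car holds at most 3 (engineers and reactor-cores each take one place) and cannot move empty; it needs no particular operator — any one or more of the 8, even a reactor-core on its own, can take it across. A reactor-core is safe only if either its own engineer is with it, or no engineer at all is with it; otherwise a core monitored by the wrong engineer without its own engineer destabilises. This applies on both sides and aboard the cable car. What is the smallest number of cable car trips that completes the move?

Counting alone: each trip to the upper station takes at most 3 across and each return brings at least 1 back, so after t trips out (and t−1 returns) at most 3t − (t−1) of the 8 are across; that first reaches 8 at t = 4, so at least 7 crossings are needed.
The safety rule pushes this higher. Following every safe sequence of crossings, the most of the 8 that can be at the upper station as the cable car arrives there on crossing 7 is 7 — never all 8.
So no plan with fewer than 9 crossings exists, and this one achieves 9:
1. engineer C and reactor-core C cross → the upper station.
2. engineer C crosses ← the lower station.
3. engineer C, engineer D, and reactor-core D cross → the upper station.
4. engineer C and reactor-core C cross ← the lower station.
5. engineer A, engineer B, and engineer C cross → the upper station.
6. reactor-core D crosses ← the lower station.
7. reactor-core C and reactor-core D cross → the upper station.
8. reactor-core C crosses ← the lower station.
9. reactor-core A, reactor-core B, and reactor-core C cross → the upper station.

9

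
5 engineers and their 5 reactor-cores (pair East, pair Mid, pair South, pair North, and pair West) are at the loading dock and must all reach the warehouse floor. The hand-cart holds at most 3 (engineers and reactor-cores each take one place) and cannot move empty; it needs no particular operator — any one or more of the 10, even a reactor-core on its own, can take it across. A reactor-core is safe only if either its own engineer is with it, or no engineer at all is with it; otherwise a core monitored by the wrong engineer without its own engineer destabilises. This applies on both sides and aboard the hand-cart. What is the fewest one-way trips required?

Counting alone: each trip to the warehouse floor takes at most 3 across and each return brings at least 1 back, so after t trips out (and t−1 returns) at most 3t − (t−1) of the 10 are across; that first reaches 10 at t = 5, so at least 9 crossings are needed.
The safety rule pushes this higher. Following every safe sequence of crossings, the most of the 10 that can be at the warehouse floor as the hand-cart arrives there on crossing 9 is 9 — never all 10.
So no plan with fewer than 11 crossings exists, and this one achieves 11:
1. engineer East and reactor-core East cross → the warehouse floor.
2. engineer East crosses ← the loading dock.
3. reactor-core Mid, reactor-core North, and reactor-core South cross → the warehouse floor.
4. reactor-core East crosses ← the loading dock.
5. engineer Mid, engineer North, and engineer South cross → the warehouse floor.
6. engineer Mid and reactor-core Mid cross ← the loading dock.
7. engineer East, engineer Mid, and engineer West cross → the warehouse floor.
8. reactor-core South crosses ← the loading dock.
9. reactor-core East and reactor-core Mid cross → the warehouse floor.
10. reactor-core East crosses ← the loading dock.
11. reactor-core East, reactor-core South, and reactor-core West cross → the warehouse floor.

11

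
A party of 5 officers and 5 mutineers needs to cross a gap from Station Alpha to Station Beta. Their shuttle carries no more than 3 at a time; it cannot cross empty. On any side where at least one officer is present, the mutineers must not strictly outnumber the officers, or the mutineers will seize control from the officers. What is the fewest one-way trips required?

11

Counting alone: each trip to Station Beta takes at most 3 across and each return brings at least 1 back, so after t trips out (and t−1 returns) at most 3t − (t−1) of the 10 are across; that first reaches 10 at t = 5, so at least 9 crossings are needed.
The safety rule pushes this higher. Following every safe sequence of crossings, the most of the 10 that can be at Station Beta as the shuttle arrives there on crossing 9 is 9 — never all 10.
So no plan with fewer than 11 crossings exists, and this one achieves 11:
1. 2 mutineers → Station Beta.  (Station Alpha: 5O 3M; Station Beta: 0O 2M)
2. 1 mutineer ← Station Alpha.  (Station Alpha: 5O 4M; Station Beta: 0O 1M)
3. 3 mutineers → Station Beta.  (Station Alpha: 5O 1M; Station Beta: 0O 4M)
4. 1 mutineer ← Station Alpha.  (Station Alpha: 5O 2M; Station Beta: 0O 3M)
5. 3 officers → Station Beta.  (Station Alpha: 2O 2M; Station Beta: 3O 3M)
6. 1 officer and 1 mutineer ← Station Alpha.  (Station Alpha: 3O 3M; Station Beta: 2O 2M)
7. 3 officers → Station Beta.  (Station Alpha: 0O 3M; Station Beta: 5O 2M)
8. 1 mutineer ← Station Alpha.  (Station Alpha: 0O 4M; Station Beta: 5O 1M)
9. 2 mutineers → Station Beta.  (Station Alpha: 0O 2M; Station Beta: 5O 3M)
10. 1 mutineer ← Station Alpha.  (Station Alpha: 0O 3M; Station Beta: 5O 2M)
11. 3 mutineers → Station Beta.  (Station Alpha: 0O 0M; Station Beta: 5O 5M)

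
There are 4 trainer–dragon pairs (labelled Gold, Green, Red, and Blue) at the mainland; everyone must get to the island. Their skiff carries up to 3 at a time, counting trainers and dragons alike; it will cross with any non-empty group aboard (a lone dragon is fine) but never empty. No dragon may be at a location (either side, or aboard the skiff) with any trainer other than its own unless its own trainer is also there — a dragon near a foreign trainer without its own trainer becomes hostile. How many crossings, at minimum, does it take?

9

Counting alone: each trip to the island takes at most 3 across and each return brings at least 1 back, so after t trips out (and t−1 returns) at most 3t − (t−1) of the 8 are across; that first reaches 8 at t = 4, so at least 7 crossings are needed.
The safety rule pushes this higher. Following every safe sequence of crossings, the most of the 8 that can be at the island as the skiff arrives there on crossing 7 is 7 — never all 8.
So no plan with fewer than 9 crossings exists, and this one achieves 9:
1. dragon Gold and trainer Gold cross → the island.
2. trainer Gold crosses ← the mainland.
3. dragon Green, trainer Gold, and trainer Green cross → the island.
4. dragon Gold and trainer Gold cross ← the mainland.
5. trainer Blue, trainer Gold, and trainer Red cross → the island.
6. dragon Green crosses ← the mainland.
7. dragon Gold and dragon Green cross → the island.
8. dragon Gold crosses ← the mainland.
9. dragon Blue, dragon Gold, and dragon Red cross → the island.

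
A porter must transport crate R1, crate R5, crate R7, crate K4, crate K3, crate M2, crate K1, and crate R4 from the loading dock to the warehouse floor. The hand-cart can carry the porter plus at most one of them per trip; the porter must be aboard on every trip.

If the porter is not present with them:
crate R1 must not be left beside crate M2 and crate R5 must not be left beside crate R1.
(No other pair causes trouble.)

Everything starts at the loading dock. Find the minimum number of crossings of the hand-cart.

17

Counting alone: the porter can take at most 1 across per trip to the warehouse floor, so moving all 8 needs at least 8 loaded trips out, with a return between consecutive ones — at least 15 crossings.
The safety rule pushes this higher. Following every safe sequence of crossings, the most of the 8 that can be at the warehouse floor as the hand-cart arrives there on crossing 15 is 7 — never all 8.
So no plan with fewer than 17 crossings exists, and this one achieves 17:
1. Porter goes to the warehouse floor with crate R1.
2. Porter goes back to the loading dock alone.
3. Porter goes to the warehouse floor with crate R5.
4. Porter goes back to the loading dock with crate R1.
5. Porter goes to the warehouse floor with crate M2.
6. Porter goes back to the loading dock alone.
7. Porter goes to the warehouse floor with crate R7.
8. Porter goes back to the loading dock alone.
9. Porter goes to the warehouse floor with crate K4.
10. Porter goes back to the loading dock alone.
11. Porter goes to the warehouse floor with crate K3.
12. Porter goes back to the loading dock alone.
13. Porter goes to the warehouse floor with crate K1.
14. Porter goes back to the loading dock alone.
15. Porter goes to the warehouse floor with crate R4.
16. Porter goes back to the loading dock alone.
17. Porter goes to the warehouse floor with crate R1.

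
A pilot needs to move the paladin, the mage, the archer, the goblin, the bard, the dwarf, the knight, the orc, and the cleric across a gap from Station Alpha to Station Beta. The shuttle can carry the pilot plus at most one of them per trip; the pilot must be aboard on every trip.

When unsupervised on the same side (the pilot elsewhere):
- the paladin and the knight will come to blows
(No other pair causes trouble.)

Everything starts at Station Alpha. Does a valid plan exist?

Yes

1. Pilot goes to Station Beta with the paladin.
2. Pilot goes back to Station Alpha alone.
3. Pilot goes to Station Beta with the mage.
4. Pilot goes back to Station Alpha alone.
5. Pilot goes to Station Beta with the archer.
6. Pilot goes back to Station Alpha alone.
7. Pilot goes to Station Beta with the goblin.
8. Pilot goes back to Station Alpha alone.
9. Pilot goes to Station Beta with the bard.
10. Pilot goes back to Station Alpha alone.
11. Pilot goes to Station Beta with the dwarf.
12. Pilot goes back to Station Alpha alone.
13. Pilot goes to Station Beta with the orc.
14. Pilot goes back to Station Alpha alone.
15. Pilot goes to Station Beta with the cleric.
16. Pilot goes back to Station Alpha alone.
17. Pilot goes to Station Beta with the knight.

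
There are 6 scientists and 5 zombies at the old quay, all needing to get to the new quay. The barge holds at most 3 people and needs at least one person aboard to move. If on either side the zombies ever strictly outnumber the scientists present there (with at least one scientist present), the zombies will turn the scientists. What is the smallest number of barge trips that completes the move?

9

Counting alone: each trip to the new quay takes at most 3 across and each return brings at least 1 back, so after t trips out (and t−1 returns) at most 3t − (t−1) of the 11 are across; that first reaches 11 at t = 5, so at least 9 crossings are needed.
The plan below uses exactly 9 crossings, so it is optimal:
1. 3 zombies → the new quay.  (the old quay: 6S 2Z; the new quay: 0S 3Z)
2. 1 zombie ← the old quay.  (the old quay: 6S 3Z; the new quay: 0S 2Z)
3. 3 scientists → the new quay.  (the old quay: 3S 3Z; the new quay: 3S 2Z)
4. 1 scientist ← the old quay.  (the old quay: 4S 3Z; the new quay: 2S 2Z)
5. 2 scientists and 1 zombie → the new quay.  (the old quay: 2S 2Z; the new quay: 4S 3Z)
6. 1 scientist ← the old quay.  (the old quay: 3S 2Z; the new quay: 3S 3Z)
7. 2 scientists and 1 zombie → the new quay.  (the old quay: 1S 1Z; the new quay: 5S 4Z)
8. 1 scientist ← the old quay.  (the old quay: 2S 1Z; the new quay: 4S 4Z)
9. 2 scientists and 1 zombie → the new quay.  (the old quay: 0S 0Z; the new quay: 6S 5Z)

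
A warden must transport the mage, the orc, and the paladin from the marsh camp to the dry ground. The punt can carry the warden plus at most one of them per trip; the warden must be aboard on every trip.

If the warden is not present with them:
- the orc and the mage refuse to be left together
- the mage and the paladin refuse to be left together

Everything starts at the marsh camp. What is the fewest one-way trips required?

Counting alone: the warden can take at most 1 across per trip to the dry ground, so moving all 3 needs at least 3 loaded trips out, with a return between consecutive ones — at least 5 crossings.
The safety rule pushes this higher. Following every safe sequence of crossings, the most of the 3 that can be at the dry ground as the punt arrives there on crossing 5 is 2 — never all 3.
So no plan with fewer than 7 crossings exists, and this one achieves 7:
1. Warden goes to the dry ground with the mage.
2. Warden goes back to the marsh camp alone.
3. Warden goes to the dry ground with the orc.
4. Warden goes back to the marsh camp with the mage.
5. Warden goes to the dry ground with the paladin.
6. Warden goes back to the marsh camp alone.
7. Warden goes to the dry ground with the mage.

7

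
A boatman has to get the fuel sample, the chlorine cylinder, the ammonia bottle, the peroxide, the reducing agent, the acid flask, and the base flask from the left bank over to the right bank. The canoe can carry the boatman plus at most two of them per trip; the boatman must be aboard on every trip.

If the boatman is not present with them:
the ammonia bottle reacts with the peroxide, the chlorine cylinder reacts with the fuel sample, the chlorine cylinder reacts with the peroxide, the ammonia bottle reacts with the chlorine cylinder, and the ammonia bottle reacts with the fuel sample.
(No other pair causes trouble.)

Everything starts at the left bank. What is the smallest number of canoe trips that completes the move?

Counting alone: the boatman can take at most 2 across per trip to the right bank, so moving all 7 needs at least 4 loaded trips out, with a return between consecutive ones — at least 7 crossings.
The safety rule pushes this higher. Following every safe sequence of crossings, the most of the 7 that can be at the right bank as the canoe arrives there on crossings 7, 9 is 5, 6 respectively — never all 7.
So no plan with fewer than 11 crossings exists, and this one achieves 11:
1. Boatman goes to the right bank with the ammonia bottle and the chlorine cylinder.  [the left bank: the acid flask, the base flask, the fuel sample, the peroxide, the reducing agent | the right bank: the ammonia bottle, the chlorine cylinder]
2. Boatman goes back to the left bank with the chlorine cylinder.  [the left bank: the acid flask, the base flask, the chlorine cylinder, the fuel sample, the peroxide, the reducing agent | the right bank: the ammonia bottle]
3. Boatman goes to the right bank with the fuel sample and the peroxide.  [the left bank: the acid flask, the base flask, the chlorine cylinder, the reducing agent | the right bank: the ammonia bottle, the fuel sample, the peroxide]
4. Boatman goes back to the left bank with the ammonia bottle.  [the left bank: the acid flask, the ammonia bottle, the base flask, the chlorine cylinder, the reducing agent | the right bank: the fuel sample, the peroxide]
5. Boatman goes to the right bank with the chlorine cylinder and the reducing agent.  [the left bank: the acid flask, the ammonia bottle, the base flask | the right bank: the chlorine cylinder, the fuel sample, the peroxide, the reducing agent]
6. Boatman goes back to the left bank with the chlorine cylinder.  [the left bank: the acid flask, the ammonia bottle, the base flask, the chlorine cylinder | the right bank: the fuel sample, the peroxide, the reducing agent]
7. Boatman goes to the right bank with the acid flask and the chlorine cylinder.  [the left bank: the ammonia bottle, the base flask | the right bank: the acid flask, the chlorine cylinder, the fuel sample, the peroxide, the reducing agent]
8. Boatman goes back to the left bank with the chlorine cylinder.  [the left bank: the ammonia bottle, the base flask, the chlorine cylinder | the right bank: the acid flask, the fuel sample, the peroxide, the reducing agent]
9. Boatman goes to the right bank with the base flask and the chlorine cylinder.  [the left bank: the ammonia bottle | the right bank: the acid flask, the base flask, the chlorine cylinder, the fuel sample, the peroxide, the reducing agent]
10. Boatman goes back to the left bank with the chlorine cylinder.  [the left bank: the ammonia bottle, the chlorine cylinder | the right bank: the acid flask, the base flask, the fuel sample, the peroxide, the reducing agent]
11. Boatman goes to the right bank with the ammonia bottle and the chlorine cylinder.  [the left bank: — | the right bank: the acid flask, the ammonia bottle, the base flask, the chlorine cylinder, the fuel sample, the peroxide, the reducing agent]

11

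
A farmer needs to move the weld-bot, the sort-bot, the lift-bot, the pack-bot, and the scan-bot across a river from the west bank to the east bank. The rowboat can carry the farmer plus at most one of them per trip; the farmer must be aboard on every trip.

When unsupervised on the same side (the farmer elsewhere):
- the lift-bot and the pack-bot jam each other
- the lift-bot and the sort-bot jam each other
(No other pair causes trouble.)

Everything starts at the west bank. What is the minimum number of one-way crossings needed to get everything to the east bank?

11

Counting alone: the farmer can take at most 1 across per trip to the east bank, so moving all 5 needs at least 5 loaded trips out, with a return between consecutive ones — at least 9 crossings.
The safety rule pushes this higher. Following every safe sequence of crossings, the most of the 5 that can be at the east bank as the rowboat arrives there on crossing 9 is 4 — never all 5.
So no plan with fewer than 11 crossings exists, and this one achieves 11:
1. Farmer goes to the east bank with the lift-bot.
2. Farmer goes back to the west bank alone.
3. Farmer goes to the east bank with the weld-bot.
4. Farmer goes back to the west bank alone.
5. Farmer goes to the east bank with the sort-bot.
6. Farmer goes back to the west bank with the lift-bot.
7. Farmer goes to the east bank with the pack-bot.
8. Farmer goes back to the west bank alone.
9. Farmer goes to the east bank with the scan-bot.
10. Farmer goes back to the west bank alone.
11. Farmer goes to the east bank with the lift-bot.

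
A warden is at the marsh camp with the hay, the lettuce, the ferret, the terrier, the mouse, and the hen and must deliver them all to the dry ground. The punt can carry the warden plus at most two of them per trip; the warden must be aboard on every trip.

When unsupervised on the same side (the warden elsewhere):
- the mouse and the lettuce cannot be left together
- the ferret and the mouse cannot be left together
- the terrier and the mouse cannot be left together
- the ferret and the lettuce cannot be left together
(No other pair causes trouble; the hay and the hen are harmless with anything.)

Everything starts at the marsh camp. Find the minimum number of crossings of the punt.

Counting alone: the warden can take at most 2 across per trip to the dry ground, so moving all 6 needs at least 3 loaded trips out, with a return between consecutive ones — at least 5 crossings.
The safety rule pushes this higher. Following every safe sequence of crossings, the most of the 6 that can be at the dry ground as the punt arrives there on crossings 5, 7 is 4, 5 respectively — never all 6.
So no plan with fewer than 9 crossings exists, and this one achieves 9:
1. Warden goes to the dry ground with the lettuce and the mouse.
2. Warden goes back to the marsh camp with the lettuce.
3. Warden goes to the dry ground with the hay and the lettuce.
4. Warden goes back to the marsh camp with the lettuce.
5. Warden goes to the dry ground with the lettuce and the terrier.
6. Warden goes back to the marsh camp with the mouse.
7. Warden goes to the dry ground with the ferret and the hen.
8. Warden goes back to the marsh camp with the lettuce.
9. Warden goes to the dry ground with the lettuce and the mouse.

9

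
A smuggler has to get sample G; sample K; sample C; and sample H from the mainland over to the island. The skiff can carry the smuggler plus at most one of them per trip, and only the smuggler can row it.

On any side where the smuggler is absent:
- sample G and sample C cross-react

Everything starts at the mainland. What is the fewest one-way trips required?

Counting alone: the smuggler can take at most 1 across per trip to the island, so moving all 4 needs at least 4 loaded trips out, with a return between consecutive ones — at least 7 crossings.
The plan below uses exactly 7 crossings, so it is optimal:
1. Smuggler goes to the island with sample G.
2. Smuggler goes back to the mainland alone.
3. Smuggler goes to the island with sample K.
4. Smuggler goes back to the mainland alone.
5. Smuggler goes to the island with sample H.
6. Smuggler goes back to the mainland alone.
7. Smuggler goes to the island with sample C.

7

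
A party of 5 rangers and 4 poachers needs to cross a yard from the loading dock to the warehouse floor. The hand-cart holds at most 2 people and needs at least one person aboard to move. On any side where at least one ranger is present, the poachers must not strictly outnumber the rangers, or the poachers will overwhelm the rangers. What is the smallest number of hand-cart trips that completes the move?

15

Counting alone: each trip to the warehouse floor takes at most 2 across and each return brings at least 1 back, so after t trips out (and t−1 returns) at most 2t − (t−1) of the 9 are across; that first reaches 9 at t = 8, so at least 15 crossings are needed.
The plan below uses exactly 15 crossings, so it is optimal:
1. 2 poachers → the warehouse floor.  (the loading dock: 5R 2P; the warehouse floor: 0R 2P)
2. 1 poacher ← the loading dock.  (the loading dock: 5R 3P; the warehouse floor: 0R 1P)
3. 2 poachers → the warehouse floor.  (the loading dock: 5R 1P; the warehouse floor: 0R 3P)
4. 1 poacher ← the loading dock.  (the loading dock: 5R 2P; the warehouse floor: 0R 2P)
5. 2 rangers → the warehouse floor.  (the loading dock: 3R 2P; the warehouse floor: 2R 2P)
6. 1 poacher ← the loading dock.  (the loading dock: 3R 3P; the warehouse floor: 2R 1P)
7. 1 ranger and 1 poacher → the warehouse floor.  (the loading dock: 2R 2P; the warehouse floor: 3R 2P)
8. 1 ranger ← the loading dock.  (the loading dock: 3R 2P; the warehouse floor: 2R 2P)
9. 1 ranger and 1 poacher → the warehouse floor.  (the loading dock: 2R 1P; the warehouse floor: 3R 3P)
10. 1 poacher ← the loading dock.  (the loading dock: 2R 2P; the warehouse floor: 3R 2P)
11. 1 ranger and 1 poacher → the warehouse floor.  (the loading dock: 1R 1P; the warehouse floor: 4R 3P)
12. 1 ranger ← the loading dock.  (the loading dock: 2R 1P; the warehouse floor: 3R 3P)
13. 1 ranger and 1 poacher → the warehouse floor.  (the loading dock: 1R 0P; the warehouse floor: 4R 4P)
14. 1 poacher ← the loading dock.  (the loading dock: 1R 1P; the warehouse floor: 4R 3P)
15. 1 ranger and 1 poacher → the warehouse floor.  (the loading dock: 0R 0P; the warehouse floor: 5R 4P)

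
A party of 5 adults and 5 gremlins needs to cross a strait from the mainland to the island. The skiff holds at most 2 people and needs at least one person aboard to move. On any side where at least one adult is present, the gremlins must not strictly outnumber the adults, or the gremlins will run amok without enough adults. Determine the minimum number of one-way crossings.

Following every safe sequence of crossings from the start, the most of the 10 that can be at the island as the skiff arrives there on crossings 1, 3, 5, 7 is 2, 3, 4, 5 respectively; the best ever achieved is 5 of 10.
From crossing 9 on, no configuration arises that was not already reachable earlier: only 13 distinct safe configurations (who is on which side, and where the skiff is) can ever be reached, none of them has everyone across, and every continuation just revisits them. They are: 0 adults + 0 gremlins across (skiff back at the start); 0 adults + 1 gremlin across (skiff there); 0 adults + 1 gremlin across (skiff back at the start); 0 adults + 2 gremlins across (skiff there); 0 adults + 2 gremlins across (skiff back at the start); 0 adults + 3 gremlins across (skiff there); 0 adults + 3 gremlins across (skiff back at the start); 0 adults + 4 gremlins across (skiff there); 0 adults + 4 gremlins across (skiff back at the start); 0 adults + 5 gremlins across (skiff there); 1 adult + 1 gremlin across (skiff there); 1 adult + 1 gremlin across (skiff back at the start); 2 adults + 2 gremlins across (skiff there). So no valid plan exists.

impossible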